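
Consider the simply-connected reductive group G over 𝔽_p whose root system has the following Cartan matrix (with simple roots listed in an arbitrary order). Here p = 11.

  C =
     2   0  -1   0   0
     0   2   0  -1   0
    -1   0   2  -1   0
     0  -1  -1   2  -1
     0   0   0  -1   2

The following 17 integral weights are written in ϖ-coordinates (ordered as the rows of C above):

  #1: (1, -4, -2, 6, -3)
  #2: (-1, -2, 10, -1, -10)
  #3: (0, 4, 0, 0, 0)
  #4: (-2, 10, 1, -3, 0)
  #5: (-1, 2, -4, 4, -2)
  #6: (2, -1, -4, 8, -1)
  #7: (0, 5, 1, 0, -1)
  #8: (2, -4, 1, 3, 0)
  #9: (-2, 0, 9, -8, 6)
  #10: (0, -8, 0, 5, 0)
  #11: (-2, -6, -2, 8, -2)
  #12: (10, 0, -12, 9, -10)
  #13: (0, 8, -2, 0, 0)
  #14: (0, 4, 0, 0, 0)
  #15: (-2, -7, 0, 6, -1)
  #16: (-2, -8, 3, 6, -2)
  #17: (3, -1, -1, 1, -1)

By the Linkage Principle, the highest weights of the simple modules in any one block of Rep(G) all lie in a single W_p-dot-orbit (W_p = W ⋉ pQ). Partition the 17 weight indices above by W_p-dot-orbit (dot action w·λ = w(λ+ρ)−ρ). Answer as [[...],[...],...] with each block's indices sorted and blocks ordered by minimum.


C ↔ D_5 under row/col permutation; |W(D_5)| = 1920.

Alcove-folded reps (p=11, 17 weights, presented ϖ-order):

  1: (1, 3, 1, 1, 2)
  2: (0, 9, 0, 0, 1)
  3: (1, 5, 1, 1, 1)
  4: (0, 9, 0, 0, 1)
  5: (3, 3, 0, 1, 1)
  6: (4, 0, 0, 2, 0)
  7: (1, 6, 0, 1, 0)
  8: (3, 3, 0, 1, 1)
  9: (1, 6, 0, 1, 0)
  10: (1, 6, 0, 1, 0)
  11: (1, 5, 1, 1, 1)
  12: (0, 9, 0, 0, 1)
  13: (0, 9, 0, 0, 1)
  14: (1, 5, 1, 1, 1)
  15: (1, 6, 0, 1, 0)
  16: (1, 6, 0, 1, 0)
  17: (4, 0, 0, 2, 0)

Grouping the 17 weights by Ā_11-representative: 6 linkage classes.

[[1], [2, 4, 12, 13], [3, 11, 14], [5, 8], [6, 17], [7, 9, 10, 15, 16]]


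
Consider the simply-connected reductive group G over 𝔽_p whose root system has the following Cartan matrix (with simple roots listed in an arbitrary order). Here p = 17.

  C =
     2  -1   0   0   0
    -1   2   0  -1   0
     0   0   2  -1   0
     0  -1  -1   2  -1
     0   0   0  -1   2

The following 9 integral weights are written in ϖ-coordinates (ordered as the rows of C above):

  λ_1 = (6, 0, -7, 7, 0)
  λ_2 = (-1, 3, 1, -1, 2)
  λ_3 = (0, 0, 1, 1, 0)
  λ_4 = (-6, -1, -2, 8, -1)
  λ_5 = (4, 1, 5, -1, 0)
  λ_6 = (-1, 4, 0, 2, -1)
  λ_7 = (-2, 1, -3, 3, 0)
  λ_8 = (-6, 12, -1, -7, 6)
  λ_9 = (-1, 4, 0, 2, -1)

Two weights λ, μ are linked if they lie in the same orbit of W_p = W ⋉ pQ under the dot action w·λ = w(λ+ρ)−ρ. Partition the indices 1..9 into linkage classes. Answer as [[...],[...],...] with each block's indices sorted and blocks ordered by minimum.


Cartan matrix: type D_5 (|W|=1920); un-permuting the 5 rows.

Folding the 9 weights λ_j+ρ into Ā_17 (reps in the given 5-coord order):

  1: (5, 2, 6, 0, 1);  2: (0, 4, 2, 0, 3);  3: (1, 1, 2, 2, 1);  4: (0, 5, 1, 3, 0);  5: (5, 2, 6, 0, 1);  6: (0, 5, 1, 3, 0);  7: (1, 1, 2, 2, 1);  8: (5, 2, 6, 0, 1);  9: (0, 5, 1, 3, 0)

Partition of {1..9} into 4 W_17-dot-orbits:

[[1, 5, 8], [2], [3, 7], [4, 6, 9]]


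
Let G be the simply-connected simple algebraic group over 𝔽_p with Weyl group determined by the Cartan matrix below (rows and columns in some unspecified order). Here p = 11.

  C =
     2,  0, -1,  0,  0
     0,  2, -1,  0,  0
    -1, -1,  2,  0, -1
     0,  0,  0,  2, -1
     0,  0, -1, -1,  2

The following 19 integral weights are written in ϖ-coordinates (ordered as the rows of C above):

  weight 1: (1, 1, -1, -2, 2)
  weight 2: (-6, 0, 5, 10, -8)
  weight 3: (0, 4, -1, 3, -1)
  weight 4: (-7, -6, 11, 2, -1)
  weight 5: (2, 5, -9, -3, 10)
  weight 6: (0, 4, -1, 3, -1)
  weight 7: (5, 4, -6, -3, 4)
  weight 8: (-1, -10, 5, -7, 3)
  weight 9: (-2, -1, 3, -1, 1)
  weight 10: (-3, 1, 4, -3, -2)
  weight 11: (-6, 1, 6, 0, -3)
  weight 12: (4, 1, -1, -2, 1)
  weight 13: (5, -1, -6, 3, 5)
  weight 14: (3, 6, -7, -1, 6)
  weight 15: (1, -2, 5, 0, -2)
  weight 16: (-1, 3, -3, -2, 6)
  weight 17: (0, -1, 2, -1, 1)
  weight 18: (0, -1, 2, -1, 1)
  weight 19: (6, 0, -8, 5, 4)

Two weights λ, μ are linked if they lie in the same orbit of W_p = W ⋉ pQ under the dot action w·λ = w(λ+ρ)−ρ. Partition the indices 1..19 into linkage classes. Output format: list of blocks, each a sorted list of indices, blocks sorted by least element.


Type D_5, rank 5, |W|=1920; reorder rows/cols to standard.

W_11-reps of the 19 weights in Ā_11 (same 5-coord order as C):

    λ_1 → (2, 2, 0, 1, 2)
    λ_2 → (1, 5, 0, 4, 0)
    λ_3 → (1, 5, 0, 4, 0)
    λ_4 → (2, 1, 3, 1, 0)
    λ_5 → (5, 2, 0, 1, 1)
    λ_6 → (1, 5, 0, 4, 0)
    λ_7 → (1, 0, 3, 0, 2)
    λ_8 → (2, 1, 3, 1, 0)
    λ_9 → (1, 0, 3, 0, 2)
    λ_10 → (2, 2, 0, 1, 2)
    λ_11 → (5, 2, 0, 1, 1)
    λ_12 → (5, 2, 0, 1, 1)
    λ_13 → (1, 5, 0, 4, 0)
    λ_14 → (2, 1, 3, 1, 0)
    λ_15 → (2, 1, 3, 1, 0)
    λ_16 → (2, 2, 0, 1, 2)
    λ_17 → (1, 0, 3, 0, 2)
    λ_18 → (1, 0, 3, 0, 2)
    λ_19 → (1, 5, 0, 4, 0)

Grouping the 19 weights by Ā_11-representative: 5 linkage classes.

[[1, 10, 16], [2, 3, 6, 13, 19], [4, 8, 14, 15], [5, 11, 12], [7, 9, 17, 18]]


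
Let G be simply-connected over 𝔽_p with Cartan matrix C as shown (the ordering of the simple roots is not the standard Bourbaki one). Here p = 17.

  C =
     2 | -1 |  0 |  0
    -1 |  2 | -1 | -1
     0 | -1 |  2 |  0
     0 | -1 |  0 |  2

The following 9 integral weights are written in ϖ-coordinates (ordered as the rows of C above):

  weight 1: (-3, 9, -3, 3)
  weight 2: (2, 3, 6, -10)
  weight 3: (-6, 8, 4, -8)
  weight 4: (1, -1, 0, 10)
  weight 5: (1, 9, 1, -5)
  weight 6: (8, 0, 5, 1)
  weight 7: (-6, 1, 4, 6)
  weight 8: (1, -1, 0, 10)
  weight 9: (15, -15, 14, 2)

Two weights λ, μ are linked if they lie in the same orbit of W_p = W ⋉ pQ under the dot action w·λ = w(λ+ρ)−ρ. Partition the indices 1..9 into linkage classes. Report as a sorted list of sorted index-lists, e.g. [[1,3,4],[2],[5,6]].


D_4 Cartan matrix, 4 simple roots permuted; ρ=(1,1,1,1).

λ_j+ρ reflected into Ā_17 (⟨·,θ^∨⟩≤17); 4-tuples as given:

  [1] (2, 3, 2, 4) · [2] (2, 3, 2, 4) · [3] (2, 3, 2, 4) · [4] (2, 0, 1, 11) · [5] (2, 3, 2, 4) · [6] (8, 1, 5, 1) · [7] (2, 3, 2, 4) · [8] (2, 0, 1, 11) · [9] (2, 0, 1, 11)

Partition of {1..9} into 3 W_17-dot-orbits:

[[1, 2, 3, 5, 7], [4, 8, 9], [6]]


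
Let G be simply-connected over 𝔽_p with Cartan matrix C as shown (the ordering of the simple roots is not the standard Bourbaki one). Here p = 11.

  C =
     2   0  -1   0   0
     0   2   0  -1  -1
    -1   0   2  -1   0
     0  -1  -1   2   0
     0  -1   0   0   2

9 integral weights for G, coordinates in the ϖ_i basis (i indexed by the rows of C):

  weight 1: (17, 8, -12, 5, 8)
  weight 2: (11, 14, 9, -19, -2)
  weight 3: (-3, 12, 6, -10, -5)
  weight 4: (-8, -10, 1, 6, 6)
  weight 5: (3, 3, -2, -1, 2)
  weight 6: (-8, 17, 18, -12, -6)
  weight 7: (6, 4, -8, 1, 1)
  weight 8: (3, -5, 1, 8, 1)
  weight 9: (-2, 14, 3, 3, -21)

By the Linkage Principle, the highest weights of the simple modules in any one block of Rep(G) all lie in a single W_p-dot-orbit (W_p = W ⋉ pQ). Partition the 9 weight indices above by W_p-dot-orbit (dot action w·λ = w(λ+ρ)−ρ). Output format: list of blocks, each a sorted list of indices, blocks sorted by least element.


Cartan matrix: type A_5 (|W|=720); un-permuting the 5 rows.

λ_j+ρ reflected into Ā_11 (⟨·,θ^∨⟩≤11); 5-tuples as given:

    1: (0, 0, 2, 5, 2)
    2: (3, 3, 0, 1, 3)
    3: (0, 0, 2, 5, 2)
    4: (0, 0, 2, 5, 2)
    5: (3, 3, 0, 1, 3)
    6: (2, 3, 1, 4, 1)
    7: (0, 0, 2, 5, 2)
    8: (0, 0, 2, 5, 2)
    9: (2, 3, 1, 4, 1)

Grouping the 9 weights by Ā_11-representative: 3 linkage classes.

[[1, 3, 4, 7, 8], [2, 5], [6, 9]]


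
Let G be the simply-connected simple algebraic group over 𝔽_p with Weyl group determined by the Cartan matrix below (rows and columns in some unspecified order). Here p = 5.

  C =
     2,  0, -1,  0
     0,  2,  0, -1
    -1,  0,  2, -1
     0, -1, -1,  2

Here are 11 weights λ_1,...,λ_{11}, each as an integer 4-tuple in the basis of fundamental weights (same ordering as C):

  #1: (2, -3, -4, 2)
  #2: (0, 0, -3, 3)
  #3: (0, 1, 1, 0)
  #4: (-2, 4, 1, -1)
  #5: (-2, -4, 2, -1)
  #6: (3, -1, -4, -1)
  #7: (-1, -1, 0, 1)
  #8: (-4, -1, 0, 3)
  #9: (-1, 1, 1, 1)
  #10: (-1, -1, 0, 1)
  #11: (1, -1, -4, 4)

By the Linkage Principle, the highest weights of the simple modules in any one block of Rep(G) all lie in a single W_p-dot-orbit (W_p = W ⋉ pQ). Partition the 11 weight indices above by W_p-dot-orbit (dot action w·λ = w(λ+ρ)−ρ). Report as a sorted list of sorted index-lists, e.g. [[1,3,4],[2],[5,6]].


Root system A_4: the 4×4 matrix C matches after relabeling.

Each λ_j+ρ reduced to Ā_5; 4-tuples below use C's row order:

    λ_1 → (0, 0, 1, 2)
    λ_2 → (1, 1, 1, 2)
    λ_3 → (0, 1, 2, 1)
    λ_4 → (1, 3, 0, 0)
    λ_5 → (0, 0, 1, 2)
    λ_6 → (1, 3, 0, 0)
    λ_7 → (0, 0, 1, 2)
    λ_8 → (1, 0, 2, 2)
    λ_9 → (1, 1, 1, 2)
    λ_10 → (0, 0, 1, 2)
    λ_11 → (1, 0, 2, 2)

5 distinct reps among the 11 weights ⇒ 5 W_5-linkage classes:

[[1, 5, 7, 10], [2, 9], [3], [4, 6], [8, 11]]


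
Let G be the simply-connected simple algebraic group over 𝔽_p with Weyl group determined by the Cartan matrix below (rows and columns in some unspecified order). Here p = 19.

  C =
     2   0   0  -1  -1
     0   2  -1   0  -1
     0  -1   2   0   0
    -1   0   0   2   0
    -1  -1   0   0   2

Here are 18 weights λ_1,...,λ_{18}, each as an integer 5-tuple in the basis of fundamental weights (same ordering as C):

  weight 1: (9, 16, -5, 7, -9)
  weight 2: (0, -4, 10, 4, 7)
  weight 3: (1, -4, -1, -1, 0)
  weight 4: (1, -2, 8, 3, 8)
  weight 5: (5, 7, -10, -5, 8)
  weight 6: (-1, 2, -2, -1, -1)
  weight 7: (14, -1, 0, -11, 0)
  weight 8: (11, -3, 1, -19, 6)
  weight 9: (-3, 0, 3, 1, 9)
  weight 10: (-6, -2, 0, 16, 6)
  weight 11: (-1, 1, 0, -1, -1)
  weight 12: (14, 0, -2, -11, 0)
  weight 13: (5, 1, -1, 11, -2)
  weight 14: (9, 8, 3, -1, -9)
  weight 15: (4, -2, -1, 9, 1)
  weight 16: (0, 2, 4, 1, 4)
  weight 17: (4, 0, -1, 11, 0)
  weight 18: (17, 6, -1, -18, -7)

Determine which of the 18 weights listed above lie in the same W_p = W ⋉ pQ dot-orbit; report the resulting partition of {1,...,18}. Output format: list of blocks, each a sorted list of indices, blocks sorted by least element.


A_5 Cartan matrix, 5 simple roots permuted; ρ=(1,1,1,1,1).

Folding the 18 weights λ_j+ρ into Ā_19 (reps in the given 5-coord order):

  1: (2, 1, 4, 0, 8);  2: (1, 3, 5, 2, 5);  3: (0, 2, 1, 0, 0);  4: (2, 1, 4, 0, 8);  5: (2, 1, 4, 0, 8);  6: (0, 2, 1, 0, 0);  7: (5, 0, 1, 10, 1);  8: (5, 1, 0, 12, 1);  9: (2, 1, 4, 0, 8);  10: (5, 1, 0, 12, 1);  11: (0, 2, 1, 0, 0);  12: (5, 0, 1, 10, 1);  13: (5, 1, 0, 12, 1);  14: (2, 1, 4, 0, 8);  15: (5, 0, 1, 10, 1);  16: (1, 3, 5, 2, 5);  17: (5, 1, 0, 12, 1);  18: (5, 1, 0, 12, 1)

Grouping the 18 weights by Ā_19-representative: 5 linkage classes.

[[1, 4, 5, 9, 14], [2, 16], [3, 6, 11], [7, 12, 15], [8, 10, 13, 17, 18]]


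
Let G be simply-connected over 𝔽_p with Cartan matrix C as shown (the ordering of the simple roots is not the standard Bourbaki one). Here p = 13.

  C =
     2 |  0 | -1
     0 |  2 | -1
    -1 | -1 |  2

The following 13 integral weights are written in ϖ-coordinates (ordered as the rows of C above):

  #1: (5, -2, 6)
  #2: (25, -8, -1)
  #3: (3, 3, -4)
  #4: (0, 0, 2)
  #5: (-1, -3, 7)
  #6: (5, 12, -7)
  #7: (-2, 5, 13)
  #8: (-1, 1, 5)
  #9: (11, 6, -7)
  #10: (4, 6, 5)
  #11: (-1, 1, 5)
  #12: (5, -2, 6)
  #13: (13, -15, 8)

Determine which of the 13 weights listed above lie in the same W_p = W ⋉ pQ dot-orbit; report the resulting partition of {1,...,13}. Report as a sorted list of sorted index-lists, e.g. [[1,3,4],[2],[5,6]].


Root system A_3: the 3×3 matrix C matches after relabeling.

λ_j+ρ reflected into Ā_13 (⟨·,θ^∨⟩≤13); 3-tuples as given:

    λ_1 → (6, 1, 6)
    λ_2 → (0, 7, 6)
    λ_3 → (1, 1, 3)
    λ_4 → (1, 1, 3)
    λ_5 → (0, 2, 6)
    λ_6 → (0, 7, 6)
    λ_7 → (6, 1, 6)
    λ_8 → (0, 2, 6)
    λ_9 → (6, 1, 6)
    λ_10 → (0, 2, 6)
    λ_11 → (0, 2, 6)
    λ_12 → (6, 1, 6)
    λ_13 → (1, 1, 3)

Partition of {1..13} into 4 W_13-dot-orbits:

[[1, 7, 9, 12], [2, 6], [3, 4, 13], [5, 8, 10, 11]]


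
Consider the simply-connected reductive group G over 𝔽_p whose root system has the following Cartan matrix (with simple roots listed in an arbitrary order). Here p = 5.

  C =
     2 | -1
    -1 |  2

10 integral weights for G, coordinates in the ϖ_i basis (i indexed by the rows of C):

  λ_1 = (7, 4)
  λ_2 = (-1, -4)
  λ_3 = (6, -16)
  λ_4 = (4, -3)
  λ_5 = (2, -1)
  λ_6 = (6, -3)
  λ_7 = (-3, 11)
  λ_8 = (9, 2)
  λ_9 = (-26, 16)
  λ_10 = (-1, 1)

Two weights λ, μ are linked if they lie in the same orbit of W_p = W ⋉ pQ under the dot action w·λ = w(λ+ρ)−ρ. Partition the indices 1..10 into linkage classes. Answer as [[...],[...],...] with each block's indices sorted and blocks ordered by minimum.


Type A_2, rank 2, |W|=6; reorder rows/cols to standard.

Each λ_j+ρ reduced to Ā_5; 2-tuples below use C's row order:

    [1] (3, 0)
    [2] (3, 0)
    [3] (3, 2)
    [4] (3, 2)
    [5] (3, 0)
    [6] (3, 0)
    [7] (3, 2)
    [8] (3, 2)
    [9] (3, 0)
    [10] (0, 2)

Partition of {1..10} into 3 W_5-dot-orbits:

[[1, 2, 5, 6, 9], [3, 4, 7, 8], [10]]


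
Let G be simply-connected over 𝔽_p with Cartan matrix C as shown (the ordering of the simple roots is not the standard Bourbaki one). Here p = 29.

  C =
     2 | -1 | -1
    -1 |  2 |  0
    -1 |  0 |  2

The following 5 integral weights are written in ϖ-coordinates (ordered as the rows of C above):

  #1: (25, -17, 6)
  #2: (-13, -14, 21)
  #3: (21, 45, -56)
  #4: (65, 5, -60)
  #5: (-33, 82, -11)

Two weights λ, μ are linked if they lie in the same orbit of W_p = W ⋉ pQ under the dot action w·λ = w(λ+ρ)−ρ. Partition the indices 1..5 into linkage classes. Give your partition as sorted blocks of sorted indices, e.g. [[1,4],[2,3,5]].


Cartan matrix: type A_3 (|W|=24); un-permuting the 3 rows.

W_29-reps of the 5 weights in Ā_29 (same 3-coord order as C):

  1: (10, 12, 3);  2: (10, 12, 3);  3: (10, 12, 3);  4: (15, 1, 6);  5: (10, 12, 3)

These 5 weights hit 2 W_29-dot-orbits; sizes (4, 1):

[[1, 2, 3, 5], [4]]


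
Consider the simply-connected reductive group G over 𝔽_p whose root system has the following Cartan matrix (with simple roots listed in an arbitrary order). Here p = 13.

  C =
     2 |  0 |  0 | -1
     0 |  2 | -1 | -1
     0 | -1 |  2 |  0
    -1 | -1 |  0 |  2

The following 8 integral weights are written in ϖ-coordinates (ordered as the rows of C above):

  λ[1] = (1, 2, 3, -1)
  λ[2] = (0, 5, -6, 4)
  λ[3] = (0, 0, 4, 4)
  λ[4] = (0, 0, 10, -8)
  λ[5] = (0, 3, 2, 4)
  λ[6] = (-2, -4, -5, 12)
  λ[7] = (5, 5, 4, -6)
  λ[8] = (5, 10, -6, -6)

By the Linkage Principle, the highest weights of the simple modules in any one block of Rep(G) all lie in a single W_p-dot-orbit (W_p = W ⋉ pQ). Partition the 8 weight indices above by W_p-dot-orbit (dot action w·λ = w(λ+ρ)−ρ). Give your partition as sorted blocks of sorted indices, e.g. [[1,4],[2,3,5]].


Dynkin diagram of C (from the 6 off-diagonal −1 entries): A_4.

W_13-reps of the 8 weights in Ā_13 (same 4-coord order as C):

    1: (2, 3, 4, 0)
    2: (1, 1, 5, 5)
    3: (1, 1, 5, 5)
    4: (1, 1, 5, 5)
    5: (1, 4, 3, 5)
    6: (1, 4, 3, 5)
    7: (1, 1, 5, 5)
    8: (1, 1, 5, 5)

Grouping the 8 weights by Ā_13-representative: 3 linkage classes.

[[1], [2, 3, 4, 7, 8], [5, 6]]


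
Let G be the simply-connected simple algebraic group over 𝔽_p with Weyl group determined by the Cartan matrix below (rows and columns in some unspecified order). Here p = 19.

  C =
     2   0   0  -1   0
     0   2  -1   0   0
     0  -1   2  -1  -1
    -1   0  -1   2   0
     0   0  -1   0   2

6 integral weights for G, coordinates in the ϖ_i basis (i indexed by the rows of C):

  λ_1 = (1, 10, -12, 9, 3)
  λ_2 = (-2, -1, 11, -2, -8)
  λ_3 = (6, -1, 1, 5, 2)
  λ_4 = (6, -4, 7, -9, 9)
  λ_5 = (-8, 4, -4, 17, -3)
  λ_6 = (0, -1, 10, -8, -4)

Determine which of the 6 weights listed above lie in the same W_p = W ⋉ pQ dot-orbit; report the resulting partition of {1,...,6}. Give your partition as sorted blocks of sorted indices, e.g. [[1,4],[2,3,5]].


Cartan matrix: type D_5 (|W|=1920); un-permuting the 5 rows.

W_19-reps of the 6 weights in Ā_19 (same 5-coord order as C):

    [1] (1, 0, 3, 1, 7)
    [2] (1, 0, 3, 1, 7)
    [3] (6, 0, 1, 1, 3)
    [4] (1, 0, 3, 1, 7)
    [5] (6, 0, 1, 1, 3)
    [6] (6, 0, 1, 1, 3)

2 distinct reps among the 6 weights ⇒ 2 W_19-linkage classes:

[[1, 2, 4], [3, 5, 6]]


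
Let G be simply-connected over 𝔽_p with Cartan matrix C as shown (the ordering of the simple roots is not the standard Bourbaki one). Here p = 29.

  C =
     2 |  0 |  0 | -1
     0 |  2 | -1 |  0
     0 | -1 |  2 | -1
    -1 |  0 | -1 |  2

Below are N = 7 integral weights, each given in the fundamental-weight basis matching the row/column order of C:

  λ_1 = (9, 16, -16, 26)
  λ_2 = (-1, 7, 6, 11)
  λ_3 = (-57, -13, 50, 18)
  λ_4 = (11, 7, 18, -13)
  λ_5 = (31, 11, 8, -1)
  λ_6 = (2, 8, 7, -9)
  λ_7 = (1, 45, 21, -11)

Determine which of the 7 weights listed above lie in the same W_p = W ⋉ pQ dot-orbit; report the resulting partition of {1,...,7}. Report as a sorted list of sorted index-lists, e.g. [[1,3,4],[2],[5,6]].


Type A_4, rank 4, |W|=120; reorder rows/cols to standard.

Ā_29 reps of the 7 weights (A_4, coords as presented):

  λ_1 → (0, 8, 7, 12);  λ_2 → (0, 8, 7, 12);  λ_3 → (0, 8, 7, 12);  λ_4 → (0, 8, 7, 12);  λ_5 → (5, 9, 0, 3);  λ_6 → (5, 9, 0, 3);  λ_7 → (0, 8, 7, 12)

Partition of {1..7} into 2 W_29-dot-orbits:

[[1, 2, 3, 4, 7], [5, 6]]


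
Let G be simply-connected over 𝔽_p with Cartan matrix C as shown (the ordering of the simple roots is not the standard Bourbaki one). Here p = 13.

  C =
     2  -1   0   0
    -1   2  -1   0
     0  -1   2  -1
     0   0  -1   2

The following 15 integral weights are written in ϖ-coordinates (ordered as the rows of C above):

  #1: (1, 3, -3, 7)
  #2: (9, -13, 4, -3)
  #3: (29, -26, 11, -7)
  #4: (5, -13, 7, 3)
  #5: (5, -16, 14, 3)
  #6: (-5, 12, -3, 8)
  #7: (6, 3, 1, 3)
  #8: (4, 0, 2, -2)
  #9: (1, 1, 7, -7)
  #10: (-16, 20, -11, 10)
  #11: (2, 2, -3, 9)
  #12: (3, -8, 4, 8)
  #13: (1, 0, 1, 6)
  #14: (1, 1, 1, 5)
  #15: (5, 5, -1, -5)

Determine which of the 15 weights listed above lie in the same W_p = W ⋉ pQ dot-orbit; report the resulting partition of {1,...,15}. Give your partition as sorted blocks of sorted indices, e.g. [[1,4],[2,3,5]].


C ↔ A_4 under row/col permutation; |W(A_4)| = 120.

λ_j+ρ reflected into Ā_13 (⟨·,θ^∨⟩≤13); 4-tuples as given:

  λ_1+ρ ↦ (2, 2, 2, 6)
  λ_2+ρ ↦ (2, 1, 2, 7)
  λ_3+ρ ↦ (6, 2, 4, 0)
  λ_4+ρ ↦ (6, 2, 4, 0)
  λ_5+ρ ↦ (3, 4, 2, 0)
  λ_6+ρ ↦ (3, 4, 2, 0)
  λ_7+ρ ↦ (3, 4, 2, 0)
  λ_8+ρ ↦ (5, 1, 2, 1)
  λ_9+ρ ↦ (2, 2, 2, 6)
  λ_10+ρ ↦ (2, 2, 2, 6)
  λ_11+ρ ↦ (2, 1, 2, 7)
  λ_12+ρ ↦ (2, 2, 2, 6)
  λ_13+ρ ↦ (2, 1, 2, 7)
  λ_14+ρ ↦ (2, 2, 2, 6)
  λ_15+ρ ↦ (6, 2, 4, 0)

Partition of {1..15} into 5 W_13-dot-orbits:

[[1, 9, 10, 12, 14], [2, 11, 13], [3, 4, 15], [5, 6, 7], [8]]


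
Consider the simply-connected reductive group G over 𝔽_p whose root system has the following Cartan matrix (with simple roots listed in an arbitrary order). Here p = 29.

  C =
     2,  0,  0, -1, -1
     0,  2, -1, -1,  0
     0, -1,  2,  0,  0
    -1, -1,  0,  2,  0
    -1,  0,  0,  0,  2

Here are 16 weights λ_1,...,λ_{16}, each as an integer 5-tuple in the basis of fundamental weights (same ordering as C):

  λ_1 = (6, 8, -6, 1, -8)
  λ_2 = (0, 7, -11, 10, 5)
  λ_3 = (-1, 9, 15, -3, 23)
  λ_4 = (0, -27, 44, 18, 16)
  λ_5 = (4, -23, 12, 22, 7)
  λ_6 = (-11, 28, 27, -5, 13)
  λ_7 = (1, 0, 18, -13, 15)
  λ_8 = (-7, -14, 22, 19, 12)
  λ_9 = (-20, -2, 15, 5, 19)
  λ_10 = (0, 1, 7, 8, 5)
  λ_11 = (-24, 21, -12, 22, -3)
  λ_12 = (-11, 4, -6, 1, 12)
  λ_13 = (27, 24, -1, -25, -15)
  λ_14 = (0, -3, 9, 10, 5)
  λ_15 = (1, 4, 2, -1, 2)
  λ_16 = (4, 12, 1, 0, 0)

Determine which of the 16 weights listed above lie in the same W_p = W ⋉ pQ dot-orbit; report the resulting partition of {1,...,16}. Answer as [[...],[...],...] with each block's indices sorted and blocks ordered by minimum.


Cartan matrix: type A_5 (|W|=720); un-permuting the 5 rows.

Each λ_j+ρ reduced to Ā_29; 5-tuples below use C's row order:

  λ_1+ρ ↦ (0, 4, 5, 2, 7)
  λ_2+ρ ↦ (1, 2, 8, 9, 6)
  λ_3+ρ ↦ (2, 5, 3, 0, 3)
  λ_4+ρ ↦ (1, 2, 8, 9, 6)
  λ_5+ρ ↦ (5, 13, 2, 1, 1)
  λ_6+ρ ↦ (10, 1, 0, 14, 4)
  λ_7+ρ ↦ (1, 2, 8, 9, 6)
  λ_8+ρ ↦ (5, 13, 2, 1, 1)
  λ_9+ρ ↦ (5, 13, 2, 1, 1)
  λ_10+ρ ↦ (1, 2, 8, 9, 6)
  λ_11+ρ ↦ (0, 4, 5, 2, 7)
  λ_12+ρ ↦ (2, 5, 3, 0, 3)
  λ_13+ρ ↦ (10, 1, 0, 14, 4)
  λ_14+ρ ↦ (1, 2, 8, 9, 6)
  λ_15+ρ ↦ (2, 5, 3, 0, 3)
  λ_16+ρ ↦ (5, 13, 2, 1, 1)

These 16 weights hit 5 W_29-dot-orbits; sizes (2, 5, 3, 4, 2):

[[1, 11], [2, 4, 7, 10, 14], [3, 12, 15], [5, 8, 9, 16], [6, 13]]


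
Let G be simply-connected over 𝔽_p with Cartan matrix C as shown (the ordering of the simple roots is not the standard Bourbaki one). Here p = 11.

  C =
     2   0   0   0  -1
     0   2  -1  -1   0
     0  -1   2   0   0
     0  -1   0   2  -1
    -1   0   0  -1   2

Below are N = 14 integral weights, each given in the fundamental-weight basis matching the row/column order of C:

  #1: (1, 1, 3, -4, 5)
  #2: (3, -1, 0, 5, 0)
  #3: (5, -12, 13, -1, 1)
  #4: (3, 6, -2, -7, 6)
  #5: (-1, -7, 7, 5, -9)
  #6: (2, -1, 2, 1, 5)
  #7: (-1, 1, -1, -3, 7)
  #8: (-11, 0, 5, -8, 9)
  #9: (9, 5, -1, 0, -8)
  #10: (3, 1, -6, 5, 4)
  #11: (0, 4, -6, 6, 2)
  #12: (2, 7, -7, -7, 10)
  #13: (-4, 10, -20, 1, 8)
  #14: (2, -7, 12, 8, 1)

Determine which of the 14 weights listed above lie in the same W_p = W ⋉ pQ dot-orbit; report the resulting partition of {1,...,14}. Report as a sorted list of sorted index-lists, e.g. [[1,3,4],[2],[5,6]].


A_5 Cartan matrix, 5 simple roots permuted; ρ=(1,1,1,1,1).

λ_j+ρ reflected into Ā_11 (⟨·,θ^∨⟩≤11); 5-tuples as given:

  1: (2, 1, 3, 2, 3)
  2: (3, 0, 0, 6, 1)
  3: (0, 0, 0, 2, 6)
  4: (3, 0, 0, 6, 1)
  5: (0, 0, 0, 2, 6)
  6: (0, 0, 0, 2, 6)
  7: (0, 0, 0, 2, 6)
  8: (3, 0, 0, 6, 1)
  9: (3, 0, 0, 6, 1)
  10: (2, 1, 3, 2, 3)
  11: (3, 0, 0, 6, 1)
  12: (2, 1, 3, 2, 3)
  13: (0, 0, 0, 2, 6)
  14: (2, 1, 3, 2, 3)

3 distinct reps among the 14 weights ⇒ 3 W_11-linkage classes:

[[1, 10, 12, 14], [2, 4, 8, 9, 11], [3, 5, 6, 7, 13]]


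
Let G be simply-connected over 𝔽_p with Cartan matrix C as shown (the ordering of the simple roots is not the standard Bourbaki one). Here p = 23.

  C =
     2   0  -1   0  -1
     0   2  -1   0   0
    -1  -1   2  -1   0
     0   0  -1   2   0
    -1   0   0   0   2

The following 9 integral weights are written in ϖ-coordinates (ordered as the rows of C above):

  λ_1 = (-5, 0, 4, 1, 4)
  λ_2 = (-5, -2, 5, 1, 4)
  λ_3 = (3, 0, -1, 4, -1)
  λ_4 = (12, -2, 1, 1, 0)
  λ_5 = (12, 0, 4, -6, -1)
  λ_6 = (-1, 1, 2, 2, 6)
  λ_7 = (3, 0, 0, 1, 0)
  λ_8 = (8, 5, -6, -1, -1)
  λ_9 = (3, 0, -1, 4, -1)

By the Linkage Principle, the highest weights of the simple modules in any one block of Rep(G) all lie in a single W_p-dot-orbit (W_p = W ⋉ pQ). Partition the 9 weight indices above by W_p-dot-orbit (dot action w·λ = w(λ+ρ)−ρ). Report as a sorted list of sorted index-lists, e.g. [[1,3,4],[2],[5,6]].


D_5 Cartan matrix, 5 simple roots permuted; ρ=(1,1,1,1,1).

λ_j+ρ reflected into Ā_23 (⟨·,θ^∨⟩≤23); 5-tuples as given:

  1: (4, 1, 1, 2, 1)
  2: (4, 1, 1, 2, 1)
  3: (4, 1, 0, 5, 0)
  4: (4, 1, 1, 2, 1)
  5: (4, 1, 0, 5, 0)
  6: (0, 2, 3, 3, 7)
  7: (4, 1, 1, 2, 1)
  8: (4, 1, 0, 5, 0)
  9: (4, 1, 0, 5, 0)

The 9 indices split into 3 linkage classes (same alcove rep ⇔ same W_23-dot-orbit):

[[1, 2, 4, 7], [3, 5, 8, 9], [6]]


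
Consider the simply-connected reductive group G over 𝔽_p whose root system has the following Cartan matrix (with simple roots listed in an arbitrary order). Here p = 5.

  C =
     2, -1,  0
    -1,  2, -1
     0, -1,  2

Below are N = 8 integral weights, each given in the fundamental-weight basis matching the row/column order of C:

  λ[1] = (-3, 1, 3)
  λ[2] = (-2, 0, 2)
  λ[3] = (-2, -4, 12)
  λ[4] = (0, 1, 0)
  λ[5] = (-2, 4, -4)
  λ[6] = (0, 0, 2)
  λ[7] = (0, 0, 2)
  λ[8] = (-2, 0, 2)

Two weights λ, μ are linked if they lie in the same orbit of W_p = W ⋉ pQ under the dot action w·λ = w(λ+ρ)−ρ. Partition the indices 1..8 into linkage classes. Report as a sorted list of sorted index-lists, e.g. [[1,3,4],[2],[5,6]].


A_3 Cartan matrix, 3 simple roots permuted; ρ=(1,1,1).

λ_j+ρ reflected into Ā_5 (⟨·,θ^∨⟩≤5); 3-tuples as given:

  λ_1+ρ ↦ (1, 0, 3) · λ_2+ρ ↦ (1, 0, 3) · λ_3+ρ ↦ (1, 1, 3) · λ_4+ρ ↦ (1, 2, 1) · λ_5+ρ ↦ (1, 1, 3) · λ_6+ρ ↦ (1, 1, 3) · λ_7+ρ ↦ (1, 1, 3) · λ_8+ρ ↦ (1, 0, 3)

3 distinct reps among the 8 weights ⇒ 3 W_5-linkage classes:

[[1, 2, 8], [3, 5, 6, 7], [4]]


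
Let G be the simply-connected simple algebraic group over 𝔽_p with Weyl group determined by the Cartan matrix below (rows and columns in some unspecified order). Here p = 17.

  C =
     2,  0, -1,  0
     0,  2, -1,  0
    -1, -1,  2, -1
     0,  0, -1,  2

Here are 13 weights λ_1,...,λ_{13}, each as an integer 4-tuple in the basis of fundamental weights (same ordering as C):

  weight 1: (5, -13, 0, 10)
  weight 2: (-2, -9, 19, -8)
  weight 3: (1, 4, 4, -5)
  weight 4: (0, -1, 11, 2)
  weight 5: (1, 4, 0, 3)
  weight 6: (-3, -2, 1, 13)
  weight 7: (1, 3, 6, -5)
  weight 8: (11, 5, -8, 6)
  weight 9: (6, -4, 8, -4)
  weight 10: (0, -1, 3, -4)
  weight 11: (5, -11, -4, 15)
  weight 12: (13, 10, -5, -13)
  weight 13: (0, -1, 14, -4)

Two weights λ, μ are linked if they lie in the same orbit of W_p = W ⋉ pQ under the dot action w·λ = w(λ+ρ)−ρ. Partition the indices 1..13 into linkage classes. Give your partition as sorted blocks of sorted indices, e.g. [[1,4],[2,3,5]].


Root system D_4: the 4×4 matrix C matches after relabeling.

λ_j+ρ reflected into Ā_17 (⟨·,θ^∨⟩≤17); 4-tuples as given:

    1: (5, 1, 5, 0)
    2: (2, 5, 1, 4)
    3: (2, 5, 1, 4)
    4: (1, 0, 1, 3)
    5: (2, 5, 1, 4)
    6: (1, 0, 1, 13)
    7: (2, 4, 3, 4)
    8: (5, 1, 5, 0)
    9: (7, 3, 1, 3)
    10: (1, 0, 1, 3)
    11: (7, 3, 1, 3)
    12: (2, 5, 1, 4)
    13: (1, 0, 1, 3)

6 distinct reps among the 13 weights ⇒ 6 W_17-linkage classes:

[[1, 8], [2, 3, 5, 12], [4, 10, 13], [6], [7], [9, 11]]


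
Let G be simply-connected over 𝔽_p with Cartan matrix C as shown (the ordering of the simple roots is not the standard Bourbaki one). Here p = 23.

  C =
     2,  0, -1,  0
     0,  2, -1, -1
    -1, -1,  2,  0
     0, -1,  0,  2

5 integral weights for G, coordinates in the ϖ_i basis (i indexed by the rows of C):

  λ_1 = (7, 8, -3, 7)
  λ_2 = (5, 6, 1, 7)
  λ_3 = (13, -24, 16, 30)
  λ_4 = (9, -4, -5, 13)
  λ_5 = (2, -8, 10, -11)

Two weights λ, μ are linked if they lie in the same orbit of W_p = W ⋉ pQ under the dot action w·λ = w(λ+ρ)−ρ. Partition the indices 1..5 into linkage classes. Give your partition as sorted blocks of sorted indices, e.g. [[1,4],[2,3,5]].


Root system A_4: the 4×4 matrix C matches after relabeling.

λ_j+ρ reflected into Ā_23 (⟨·,θ^∨⟩≤23); 4-tuples as given:

  1: (6, 7, 2, 8);  2: (6, 7, 2, 8);  3: (6, 7, 2, 8);  4: (3, 4, 3, 7);  5: (3, 4, 3, 7)

Linkage partition of the 5 weights (2 classes, p=23):

[[1, 2, 3], [4, 5]]


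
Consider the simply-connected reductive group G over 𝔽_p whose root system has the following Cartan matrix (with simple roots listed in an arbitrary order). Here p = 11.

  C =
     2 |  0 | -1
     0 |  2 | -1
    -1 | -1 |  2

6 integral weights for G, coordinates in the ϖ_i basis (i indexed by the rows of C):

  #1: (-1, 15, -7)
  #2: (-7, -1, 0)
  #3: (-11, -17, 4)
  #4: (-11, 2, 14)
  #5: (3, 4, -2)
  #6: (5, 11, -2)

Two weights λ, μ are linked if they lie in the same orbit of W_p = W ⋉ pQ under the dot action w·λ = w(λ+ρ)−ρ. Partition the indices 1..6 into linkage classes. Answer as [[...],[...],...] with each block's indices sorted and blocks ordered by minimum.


Type A_3, rank 3, |W|=24; reorder rows/cols to standard.

W_11-reps of the 6 weights in Ā_11 (same 3-coord order as C):

    λ_1 → (1, 5, 0)
    λ_2 → (1, 5, 0)
    λ_3 → (1, 5, 0)
    λ_4 → (3, 4, 1)
    λ_5 → (3, 4, 1)
    λ_6 → (1, 5, 0)

2 distinct reps among the 6 weights ⇒ 2 W_11-linkage classes:

[[1, 2, 3, 6], [4, 5]]


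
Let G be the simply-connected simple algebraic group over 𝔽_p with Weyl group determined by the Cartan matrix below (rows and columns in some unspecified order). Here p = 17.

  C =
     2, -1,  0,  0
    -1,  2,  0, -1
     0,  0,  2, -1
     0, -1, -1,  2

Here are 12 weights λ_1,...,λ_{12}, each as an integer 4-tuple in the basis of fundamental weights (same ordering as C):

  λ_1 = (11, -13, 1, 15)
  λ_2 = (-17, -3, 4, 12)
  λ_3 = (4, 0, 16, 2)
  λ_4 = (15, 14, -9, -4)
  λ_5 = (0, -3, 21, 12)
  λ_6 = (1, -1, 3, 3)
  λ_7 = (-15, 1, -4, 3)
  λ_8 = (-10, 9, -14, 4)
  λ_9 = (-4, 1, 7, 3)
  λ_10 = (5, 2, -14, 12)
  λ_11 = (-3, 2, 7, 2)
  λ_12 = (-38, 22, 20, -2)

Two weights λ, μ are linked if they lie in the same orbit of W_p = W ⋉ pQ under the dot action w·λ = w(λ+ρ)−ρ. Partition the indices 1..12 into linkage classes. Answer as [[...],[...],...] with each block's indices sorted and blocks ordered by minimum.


Cartan matrix: type A_4 (|W|=120); un-permuting the 4 rows.

Alcove-folded reps (p=17, 12 weights, presented ϖ-order):

  1: (1, 11, 1, 4);  2: (1, 11, 1, 4);  3: (1, 3, 8, 0);  4: (2, 1, 8, 3);  5: (1, 11, 1, 4);  6: (2, 0, 4, 4);  7: (2, 1, 8, 3);  8: (2, 7, 5, 1);  9: (2, 1, 8, 3);  10: (1, 3, 8, 0);  11: (2, 1, 8, 3);  12: (2, 1, 8, 3)

These 12 weights hit 5 W_17-dot-orbits; sizes (3, 2, 5, 1, 1):

[[1, 2, 5], [3, 10], [4, 7, 9, 11, 12], [6], [8]]


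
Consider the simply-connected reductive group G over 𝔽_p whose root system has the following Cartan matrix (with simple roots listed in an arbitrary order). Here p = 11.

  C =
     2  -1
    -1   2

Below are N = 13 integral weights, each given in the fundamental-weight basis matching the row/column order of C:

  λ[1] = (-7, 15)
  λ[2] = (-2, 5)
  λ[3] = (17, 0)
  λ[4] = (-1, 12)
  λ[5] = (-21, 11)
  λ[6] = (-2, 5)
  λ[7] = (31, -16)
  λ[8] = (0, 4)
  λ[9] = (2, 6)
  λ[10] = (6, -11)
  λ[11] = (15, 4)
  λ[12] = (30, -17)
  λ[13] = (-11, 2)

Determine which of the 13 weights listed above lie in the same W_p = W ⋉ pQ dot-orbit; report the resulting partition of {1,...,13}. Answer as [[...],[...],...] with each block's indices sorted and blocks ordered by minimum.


A_2 Cartan matrix, 2 simple roots permuted; ρ=(1,1).

Folding the 13 weights λ_j+ρ into Ā_11 (reps in the given 2-coord order):

  λ_1+ρ ↦ (1, 5)
  λ_2+ρ ↦ (1, 5)
  λ_3+ρ ↦ (3, 7)
  λ_4+ρ ↦ (2, 9)
  λ_5+ρ ↦ (2, 1)
  λ_6+ρ ↦ (1, 5)
  λ_7+ρ ↦ (6, 4)
  λ_8+ρ ↦ (1, 5)
  λ_9+ρ ↦ (3, 7)
  λ_10+ρ ↦ (3, 7)
  λ_11+ρ ↦ (1, 5)
  λ_12+ρ ↦ (4, 5)
  λ_13+ρ ↦ (3, 7)

6 distinct reps among the 13 weights ⇒ 6 W_11-linkage classes:

[[1, 2, 6, 8, 11], [3, 9, 10, 13], [4], [5], [7], [12]]


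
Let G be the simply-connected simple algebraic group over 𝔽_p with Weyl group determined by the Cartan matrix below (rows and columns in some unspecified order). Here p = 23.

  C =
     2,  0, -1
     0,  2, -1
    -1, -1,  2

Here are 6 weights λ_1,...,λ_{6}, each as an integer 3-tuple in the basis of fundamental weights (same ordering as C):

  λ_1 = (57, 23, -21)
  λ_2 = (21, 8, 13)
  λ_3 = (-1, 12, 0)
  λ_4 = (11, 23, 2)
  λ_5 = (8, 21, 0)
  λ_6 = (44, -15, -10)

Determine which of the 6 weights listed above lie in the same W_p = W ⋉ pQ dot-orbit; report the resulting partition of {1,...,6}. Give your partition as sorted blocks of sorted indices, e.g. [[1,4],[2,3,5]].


A_3 Cartan matrix, 3 simple roots permuted; ρ=(1,1,1).

λ_j+ρ reflected into Ā_23 (⟨·,θ^∨⟩≤23); 3-tuples as given:

    [1] (3, 7, 1)
    [2] (0, 13, 1)
    [3] (0, 13, 1)
    [4] (3, 7, 1)
    [5] (0, 13, 1)
    [6] (0, 13, 1)

These 6 weights hit 2 W_23-dot-orbits; sizes (2, 4):

[[1, 4], [2, 3, 5, 6]]


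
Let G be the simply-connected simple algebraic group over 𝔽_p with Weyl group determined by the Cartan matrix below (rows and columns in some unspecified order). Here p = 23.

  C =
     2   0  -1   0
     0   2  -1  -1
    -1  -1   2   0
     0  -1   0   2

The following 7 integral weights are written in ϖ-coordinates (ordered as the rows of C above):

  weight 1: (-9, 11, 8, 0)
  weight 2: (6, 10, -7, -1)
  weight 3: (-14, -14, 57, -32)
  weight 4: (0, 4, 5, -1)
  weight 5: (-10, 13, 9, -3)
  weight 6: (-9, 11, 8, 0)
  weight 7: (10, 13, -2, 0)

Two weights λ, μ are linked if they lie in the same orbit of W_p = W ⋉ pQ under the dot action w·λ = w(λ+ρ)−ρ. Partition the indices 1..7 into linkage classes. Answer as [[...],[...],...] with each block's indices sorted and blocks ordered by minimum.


Dynkin diagram of C (from the 6 off-diagonal −1 entries): A_4.

Each λ_j+ρ reduced to Ā_23; 4-tuples below use C's row order:

  λ_1 → (8, 12, 1, 1)
  λ_2 → (1, 5, 6, 0)
  λ_3 → (8, 12, 1, 1)
  λ_4 → (1, 5, 6, 0)
  λ_5 → (8, 12, 1, 1)
  λ_6 → (8, 12, 1, 1)
  λ_7 → (8, 12, 1, 1)

Partition of {1..7} into 2 W_23-dot-orbits:

[[1, 3, 5, 6, 7], [2, 4]]


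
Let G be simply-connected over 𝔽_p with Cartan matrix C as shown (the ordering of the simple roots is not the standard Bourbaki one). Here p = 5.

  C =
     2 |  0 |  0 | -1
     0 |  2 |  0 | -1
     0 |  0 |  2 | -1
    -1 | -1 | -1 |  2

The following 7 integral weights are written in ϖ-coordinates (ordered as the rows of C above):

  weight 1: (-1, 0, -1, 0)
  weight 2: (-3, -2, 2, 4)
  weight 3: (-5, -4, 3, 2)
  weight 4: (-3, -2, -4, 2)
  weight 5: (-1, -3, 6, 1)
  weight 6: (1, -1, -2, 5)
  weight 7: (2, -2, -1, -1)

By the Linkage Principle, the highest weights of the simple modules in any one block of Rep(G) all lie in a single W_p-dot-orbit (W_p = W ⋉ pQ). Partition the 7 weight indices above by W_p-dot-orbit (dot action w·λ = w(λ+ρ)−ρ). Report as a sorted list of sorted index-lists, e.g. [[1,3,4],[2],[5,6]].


Type D_4, rank 4, |W|=192; reorder rows/cols to standard.

Ā_5 reps of the 7 weights (D_4, coords as presented):

  λ_1 → (0, 1, 0, 1) · λ_2 → (1, 2, 0, 0) · λ_3 → (0, 1, 0, 1) · λ_4 → (1, 2, 0, 0) · λ_5 → (2, 0, 1, 0) · λ_6 → (2, 0, 1, 0) · λ_7 → (2, 0, 1, 0)

3 distinct reps among the 7 weights ⇒ 3 W_5-linkage classes:

[[1, 3], [2, 4], [5, 6, 7]]


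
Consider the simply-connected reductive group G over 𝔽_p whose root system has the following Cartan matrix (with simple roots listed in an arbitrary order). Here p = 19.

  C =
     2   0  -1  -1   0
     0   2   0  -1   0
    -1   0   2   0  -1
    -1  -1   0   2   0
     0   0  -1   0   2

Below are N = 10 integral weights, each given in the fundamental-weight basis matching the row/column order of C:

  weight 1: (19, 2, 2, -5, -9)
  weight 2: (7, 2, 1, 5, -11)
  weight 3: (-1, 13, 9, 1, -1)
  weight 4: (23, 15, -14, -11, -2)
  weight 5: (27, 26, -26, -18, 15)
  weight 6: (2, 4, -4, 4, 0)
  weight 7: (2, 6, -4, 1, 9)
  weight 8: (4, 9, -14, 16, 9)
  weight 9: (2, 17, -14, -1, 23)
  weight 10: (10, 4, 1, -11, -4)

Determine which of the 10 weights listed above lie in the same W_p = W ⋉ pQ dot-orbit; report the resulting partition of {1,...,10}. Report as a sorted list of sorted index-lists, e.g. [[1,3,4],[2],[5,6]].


Type A_5, rank 5, |W|=720; reorder rows/cols to standard.

Alcove-folded reps (p=19, 10 weights, presented ϖ-order):

  λ_1+ρ ↦ (11, 3, 4, 0, 1) · λ_2+ρ ↦ (0, 3, 8, 6, 2) · λ_3+ρ ↦ (0, 7, 3, 2, 7) · λ_4+ρ ↦ (0, 5, 1, 5, 2) · λ_5+ρ ↦ (0, 3, 8, 6, 2) · λ_6+ρ ↦ (0, 5, 1, 5, 2) · λ_7+ρ ↦ (0, 7, 3, 2, 7) · λ_8+ρ ↦ (0, 3, 8, 6, 2) · λ_9+ρ ↦ (0, 5, 1, 5, 2) · λ_10+ρ ↦ (0, 5, 1, 5, 2)

Partition of {1..10} into 4 W_19-dot-orbits:

[[1], [2, 5, 8], [3, 7], [4, 6, 9, 10]]


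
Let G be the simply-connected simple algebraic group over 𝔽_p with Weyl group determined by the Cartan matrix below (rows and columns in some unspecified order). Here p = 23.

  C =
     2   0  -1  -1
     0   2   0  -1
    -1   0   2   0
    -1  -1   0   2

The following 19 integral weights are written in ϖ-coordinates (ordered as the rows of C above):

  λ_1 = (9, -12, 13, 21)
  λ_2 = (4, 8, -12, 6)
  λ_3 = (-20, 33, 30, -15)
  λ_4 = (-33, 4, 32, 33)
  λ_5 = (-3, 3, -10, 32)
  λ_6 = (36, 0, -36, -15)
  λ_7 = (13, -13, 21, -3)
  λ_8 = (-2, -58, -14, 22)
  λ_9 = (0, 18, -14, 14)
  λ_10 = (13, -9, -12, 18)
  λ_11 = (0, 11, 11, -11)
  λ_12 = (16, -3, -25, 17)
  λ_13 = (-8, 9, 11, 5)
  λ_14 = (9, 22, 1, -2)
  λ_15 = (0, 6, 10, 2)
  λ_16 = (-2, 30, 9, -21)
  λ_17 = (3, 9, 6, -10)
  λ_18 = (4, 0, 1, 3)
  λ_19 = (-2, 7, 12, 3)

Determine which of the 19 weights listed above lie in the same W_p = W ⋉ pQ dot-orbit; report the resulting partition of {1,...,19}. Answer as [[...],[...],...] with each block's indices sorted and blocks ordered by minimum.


Root system A_4: the 4×4 matrix C matches after relabeling.

Ā_23 reps of the 19 weights (A_4, coords as presented):

    1: (0, 11, 9, 1)
    2: (6, 9, 5, 1)
    3: (3, 2, 1, 9)
    4: (6, 9, 5, 1)
    5: (3, 2, 1, 9)
    6: (0, 11, 9, 1)
    7: (0, 11, 9, 1)
    8: (0, 11, 9, 1)
    9: (1, 7, 11, 3)
    10: (3, 2, 1, 9)
    11: (9, 2, 3, 1)
    12: (6, 9, 5, 1)
    13: (6, 9, 5, 1)
    14: (0, 11, 9, 1)
    15: (1, 7, 11, 3)
    16: (9, 2, 3, 1)
    17: (5, 1, 2, 4)
    18: (5, 1, 2, 4)
    19: (1, 7, 11, 3)

6 distinct reps among the 19 weights ⇒ 6 W_23-linkage classes:

[[1, 6, 7, 8, 14], [2, 4, 12, 13], [3, 5, 10], [9, 15, 19], [11, 16], [17, 18]]


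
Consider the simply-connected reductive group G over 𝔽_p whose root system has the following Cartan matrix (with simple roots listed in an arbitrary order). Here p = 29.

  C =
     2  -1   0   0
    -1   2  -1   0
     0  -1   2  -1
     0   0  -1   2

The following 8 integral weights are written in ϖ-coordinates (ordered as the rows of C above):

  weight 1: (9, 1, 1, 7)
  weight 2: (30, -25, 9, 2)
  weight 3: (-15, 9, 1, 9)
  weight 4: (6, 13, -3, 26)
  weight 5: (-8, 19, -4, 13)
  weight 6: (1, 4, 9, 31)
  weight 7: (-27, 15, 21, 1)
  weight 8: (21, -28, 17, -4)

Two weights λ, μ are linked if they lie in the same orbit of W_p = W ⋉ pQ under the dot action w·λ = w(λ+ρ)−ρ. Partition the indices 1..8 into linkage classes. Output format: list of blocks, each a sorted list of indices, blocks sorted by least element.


Cartan matrix: type A_4 (|W|=120); un-permuting the 4 rows.

Ā_29 reps of the 8 weights (A_4, coords as presented):

  1: (10, 2, 2, 8);  2: (5, 10, 3, 9);  3: (10, 2, 2, 8);  4: (10, 2, 2, 8);  5: (5, 10, 3, 9);  6: (5, 10, 3, 9);  7: (5, 10, 3, 9);  8: (5, 10, 3, 9)

2 distinct reps among the 8 weights ⇒ 2 W_29-linkage classes:

[[1, 3, 4], [2, 5, 6, 7, 8]]


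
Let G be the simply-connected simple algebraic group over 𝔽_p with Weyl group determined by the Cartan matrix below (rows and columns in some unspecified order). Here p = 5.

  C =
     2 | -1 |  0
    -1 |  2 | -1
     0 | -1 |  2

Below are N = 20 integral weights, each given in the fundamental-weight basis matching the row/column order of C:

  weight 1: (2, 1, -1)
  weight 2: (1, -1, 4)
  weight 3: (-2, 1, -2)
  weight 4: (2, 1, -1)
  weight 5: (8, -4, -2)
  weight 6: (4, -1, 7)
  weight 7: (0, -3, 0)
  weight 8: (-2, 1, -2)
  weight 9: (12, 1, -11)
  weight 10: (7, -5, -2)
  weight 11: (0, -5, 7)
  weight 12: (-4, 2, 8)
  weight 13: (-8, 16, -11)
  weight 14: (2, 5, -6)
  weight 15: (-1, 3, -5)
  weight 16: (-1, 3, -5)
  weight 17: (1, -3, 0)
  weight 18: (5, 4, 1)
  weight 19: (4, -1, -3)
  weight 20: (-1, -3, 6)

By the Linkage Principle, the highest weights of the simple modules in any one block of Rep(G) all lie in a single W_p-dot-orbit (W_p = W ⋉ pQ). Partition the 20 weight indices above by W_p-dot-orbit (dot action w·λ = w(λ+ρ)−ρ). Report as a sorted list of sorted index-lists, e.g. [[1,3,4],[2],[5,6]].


A_3 Cartan matrix, 3 simple roots permuted; ρ=(1,1,1).

Folding the 20 weights λ_j+ρ into Ā_5 (reps in the given 3-coord order):

  λ_1+ρ ↦ (3, 2, 0);  λ_2+ρ ↦ (0, 0, 3);  λ_3+ρ ↦ (1, 0, 1);  λ_4+ρ ↦ (3, 2, 0);  λ_5+ρ ↦ (1, 0, 1);  λ_6+ρ ↦ (0, 0, 3);  λ_7+ρ ↦ (1, 0, 1);  λ_8+ρ ↦ (1, 0, 1);  λ_9+ρ ↦ (3, 2, 0);  λ_10+ρ ↦ (0, 1, 1);  λ_11+ρ ↦ (0, 1, 1);  λ_12+ρ ↦ (0, 2, 2);  λ_13+ρ ↦ (0, 0, 3);  λ_14+ρ ↦ (1, 0, 1);  λ_15+ρ ↦ (0, 0, 4);  λ_16+ρ ↦ (0, 0, 4);  λ_17+ρ ↦ (0, 1, 1);  λ_18+ρ ↦ (0, 2, 2);  λ_19+ρ ↦ (3, 2, 0);  λ_20+ρ ↦ (0, 0, 3)

6 distinct reps among the 20 weights ⇒ 6 W_5-linkage classes:

[[1, 4, 9, 19], [2, 6, 13, 20], [3, 5, 7, 8, 14], [10, 11, 17], [12, 18], [15, 16]]
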